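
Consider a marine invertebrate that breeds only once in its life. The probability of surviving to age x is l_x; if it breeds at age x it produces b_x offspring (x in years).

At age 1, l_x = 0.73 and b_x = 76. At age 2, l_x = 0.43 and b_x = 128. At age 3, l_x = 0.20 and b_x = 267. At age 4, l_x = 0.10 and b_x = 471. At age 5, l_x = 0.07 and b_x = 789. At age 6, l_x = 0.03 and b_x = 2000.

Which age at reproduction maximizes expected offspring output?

6

Expected offspring if breeding at age x = l_x × b_x:
  age 1: 0.73 × 76 = 55.480
  age 2: 0.43 × 128 = 55.040
  age 3: 0.20 × 267 = 53.400
  age 4: 0.10 × 471 = 47.100
  age 5: 0.07 × 789 = 55.230
  age 6: 0.03 × 2000 = 60.000
Maximum at age 6 (60.000).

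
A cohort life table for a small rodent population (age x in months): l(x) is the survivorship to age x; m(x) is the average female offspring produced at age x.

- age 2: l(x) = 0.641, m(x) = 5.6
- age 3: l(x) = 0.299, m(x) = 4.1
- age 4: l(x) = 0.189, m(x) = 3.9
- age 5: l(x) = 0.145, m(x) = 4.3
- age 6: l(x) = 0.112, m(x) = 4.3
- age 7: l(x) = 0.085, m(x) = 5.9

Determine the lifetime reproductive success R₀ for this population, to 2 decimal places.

R₀ = Σ l(x) m(x):
  age 2: 0.641 × 5.6 = 3.5896
  age 3: 0.299 × 4.1 = 1.2259
  age 4: 0.189 × 3.9 = 0.7371
  age 5: 0.145 × 4.3 = 0.6235
  age 6: 0.112 × 4.3 = 0.4816
  age 7: 0.085 × 5.9 = 0.5015
R₀ = 3.5896 + 1.2259 + 0.7371 + 0.6235 + 0.4816 + 0.5015 = 7.1592

7.16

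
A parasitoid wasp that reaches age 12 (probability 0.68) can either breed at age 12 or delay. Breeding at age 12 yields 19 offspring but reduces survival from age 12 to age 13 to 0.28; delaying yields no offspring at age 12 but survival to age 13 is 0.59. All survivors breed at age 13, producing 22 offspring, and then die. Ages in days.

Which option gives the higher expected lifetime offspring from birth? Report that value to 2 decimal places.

breed at age 12: R₀ = 0.68 × (19 + 0.28 × 22) = 0.68 × 25.1600 = 17.1088
delay to age 13: R₀ = 0.68 × (0.59 × 22) = 0.68 × 12.9800 = 8.8264
Higher: breed at age 12 (17.1088).

17.11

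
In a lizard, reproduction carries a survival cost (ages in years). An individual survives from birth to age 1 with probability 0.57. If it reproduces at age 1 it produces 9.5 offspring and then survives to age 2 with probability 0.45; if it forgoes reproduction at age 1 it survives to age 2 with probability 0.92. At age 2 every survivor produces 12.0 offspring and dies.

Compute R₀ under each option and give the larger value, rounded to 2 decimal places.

8.49

breed at age 1: R₀ = 0.57 × (9.5 + 0.45 × 12.0) = 0.57 × 14.9000 = 8.4930
delay to age 2: R₀ = 0.57 × (0.92 × 12.0) = 0.57 × 11.0400 = 6.2928
Higher: breed at age 1 (8.4930).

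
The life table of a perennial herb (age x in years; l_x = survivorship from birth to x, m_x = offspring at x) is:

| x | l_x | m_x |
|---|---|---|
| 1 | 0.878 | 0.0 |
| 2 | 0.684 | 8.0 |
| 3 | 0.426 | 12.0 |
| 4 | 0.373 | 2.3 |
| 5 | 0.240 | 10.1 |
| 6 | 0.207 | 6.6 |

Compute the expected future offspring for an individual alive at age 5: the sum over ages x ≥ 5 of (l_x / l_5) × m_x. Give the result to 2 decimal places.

l_5 = 0.240. Conditional survival from age 5 to x is l_x / l_5.
  x=5: (0.240/0.240) × 10.1 = 10.1000
  x=6: (0.207/0.240) × 6.6 = 5.6925
Sum = 10.1000 + 5.6925 = 15.7925

15.79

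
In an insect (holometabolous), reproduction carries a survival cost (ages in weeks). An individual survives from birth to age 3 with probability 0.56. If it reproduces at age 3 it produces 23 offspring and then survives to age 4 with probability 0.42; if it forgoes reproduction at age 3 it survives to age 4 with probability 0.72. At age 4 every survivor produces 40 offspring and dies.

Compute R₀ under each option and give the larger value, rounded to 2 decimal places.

22.29

breed at age 3: R₀ = 0.56 × (23 + 0.42 × 40) = 0.56 × 39.8000 = 22.2880
delay to age 4: R₀ = 0.56 × (0.72 × 40) = 0.56 × 28.8000 = 16.1280
Higher: breed at age 3 (22.2880).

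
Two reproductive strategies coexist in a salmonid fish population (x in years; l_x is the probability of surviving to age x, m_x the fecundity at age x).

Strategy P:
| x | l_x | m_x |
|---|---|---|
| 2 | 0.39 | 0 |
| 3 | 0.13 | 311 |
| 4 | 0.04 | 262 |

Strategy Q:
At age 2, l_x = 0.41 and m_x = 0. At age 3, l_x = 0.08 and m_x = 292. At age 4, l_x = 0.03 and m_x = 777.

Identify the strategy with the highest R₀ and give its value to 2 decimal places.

50.91

Strategy P: R₀ = 0.39×0 + 0.13×311 + 0.04×262 = 50.9100
Strategy Q: R₀ = 0.41×0 + 0.08×292 + 0.03×777 = 46.6700
Highest R₀: strategy P with 50.9100.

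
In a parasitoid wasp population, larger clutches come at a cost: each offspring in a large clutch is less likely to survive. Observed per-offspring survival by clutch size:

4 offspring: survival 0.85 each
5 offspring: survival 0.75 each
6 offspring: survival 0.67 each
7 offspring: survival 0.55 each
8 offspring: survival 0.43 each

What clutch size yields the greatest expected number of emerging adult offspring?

Expected emerging adult offspring = c × s(c):
  c=4: 4 × 0.85 = 3.400
  c=5: 5 × 0.75 = 3.750
  c=6: 6 × 0.67 = 4.020
  c=7: 7 × 0.55 = 3.850
  c=8: 8 × 0.43 = 3.440
Maximum at c = 6 (4.020 emerging adult offspring).

6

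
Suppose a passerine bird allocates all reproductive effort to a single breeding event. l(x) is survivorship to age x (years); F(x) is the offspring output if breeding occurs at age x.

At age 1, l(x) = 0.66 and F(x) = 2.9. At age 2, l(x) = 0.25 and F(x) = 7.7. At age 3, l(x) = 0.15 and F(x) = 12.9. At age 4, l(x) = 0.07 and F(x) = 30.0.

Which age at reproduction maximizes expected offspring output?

4

Expected offspring if breeding at age x = l(x) × F(x):
  age 1: 0.66 × 2.9 = 1.914
  age 2: 0.25 × 7.7 = 1.925
  age 3: 0.15 × 12.9 = 1.935
  age 4: 0.07 × 30.0 = 2.100
Maximum at age 4 (2.100).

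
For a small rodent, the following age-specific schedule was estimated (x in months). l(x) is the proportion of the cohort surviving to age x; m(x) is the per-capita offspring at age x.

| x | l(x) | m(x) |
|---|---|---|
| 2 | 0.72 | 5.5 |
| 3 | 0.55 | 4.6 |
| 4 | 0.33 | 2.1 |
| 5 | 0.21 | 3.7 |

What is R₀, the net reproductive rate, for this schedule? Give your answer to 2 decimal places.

R₀ = Σ l(x) m(x):
  age 2: 0.72 × 5.5 = 3.9600
  age 3: 0.55 × 4.6 = 2.5300
  age 4: 0.33 × 2.1 = 0.6930
  age 5: 0.21 × 3.7 = 0.7770
R₀ = 3.9600 + 2.5300 + 0.6930 + 0.7770 = 7.9600

7.96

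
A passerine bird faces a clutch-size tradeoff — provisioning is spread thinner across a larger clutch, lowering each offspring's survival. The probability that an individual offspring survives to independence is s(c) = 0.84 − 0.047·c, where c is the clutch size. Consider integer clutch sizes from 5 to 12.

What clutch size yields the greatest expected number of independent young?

9

Expected independent young = c × s(c):
  c=5: 5 × 0.605 = 3.025
  c=6: 6 × 0.558 = 3.348
  c=7: 7 × 0.511 = 3.577
  c=8: 8 × 0.464 = 3.712
  c=9: 9 × 0.417 = 3.753
  c=10: 10 × 0.370 = 3.700
  c=11: 11 × 0.323 = 3.553
  c=12: 12 × 0.276 = 3.312
Maximum at c = 9 (3.753 independent young).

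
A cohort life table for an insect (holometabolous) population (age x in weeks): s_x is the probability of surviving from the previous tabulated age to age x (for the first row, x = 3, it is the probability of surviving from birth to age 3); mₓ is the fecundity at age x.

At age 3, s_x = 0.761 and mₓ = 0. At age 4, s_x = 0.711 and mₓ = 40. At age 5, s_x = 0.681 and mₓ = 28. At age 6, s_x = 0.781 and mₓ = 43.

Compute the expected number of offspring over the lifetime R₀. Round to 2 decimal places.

Survivorship from birth: l_x = s_3·s_4·…·s_x.
  l_3 = 0.76100
  l_4 = 0.54107
  l_5 = 0.36847
  l_6 = 0.28777
R₀ = Σ l_x mₓ:
  age 3: 0.76100 × 0 = 0.0000
  age 4: 0.54107 × 40 = 21.6428
  age 5: 0.36847 × 28 = 10.3172
  age 6: 0.28777 × 43 = 12.3741
R₀ = 0.0000 + 21.6428 + 10.3172 + 12.3741 = 44.3341

44.33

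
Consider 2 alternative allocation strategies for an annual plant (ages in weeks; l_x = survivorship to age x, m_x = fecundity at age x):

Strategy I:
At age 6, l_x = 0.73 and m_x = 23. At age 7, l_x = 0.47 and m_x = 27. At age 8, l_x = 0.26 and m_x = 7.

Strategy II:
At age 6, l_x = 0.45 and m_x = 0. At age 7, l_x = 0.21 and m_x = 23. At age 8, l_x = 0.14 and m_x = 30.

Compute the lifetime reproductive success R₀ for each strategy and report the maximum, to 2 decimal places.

Strategy I: R₀ = 0.73×23 + 0.47×27 + 0.26×7 = 31.3000
Strategy II: R₀ = 0.45×0 + 0.21×23 + 0.14×30 = 9.0300
Highest R₀: strategy I with 31.3000.

31.30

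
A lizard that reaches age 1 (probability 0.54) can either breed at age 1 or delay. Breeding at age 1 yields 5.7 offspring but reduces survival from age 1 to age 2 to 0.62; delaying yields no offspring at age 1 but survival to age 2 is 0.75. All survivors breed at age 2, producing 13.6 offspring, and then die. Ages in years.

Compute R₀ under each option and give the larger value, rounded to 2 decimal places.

breed at age 1: R₀ = 0.54 × (5.7 + 0.62 × 13.6) = 0.54 × 14.1320 = 7.6313
delay to age 2: R₀ = 0.54 × (0.75 × 13.6) = 0.54 × 10.2000 = 5.5080
Higher: breed at age 1 (7.6313).

7.63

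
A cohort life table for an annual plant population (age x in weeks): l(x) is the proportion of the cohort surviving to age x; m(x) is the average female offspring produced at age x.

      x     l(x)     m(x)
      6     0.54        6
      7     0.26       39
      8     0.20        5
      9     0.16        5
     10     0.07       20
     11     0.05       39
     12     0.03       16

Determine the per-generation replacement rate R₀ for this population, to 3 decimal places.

R₀ = Σ l(x) m(x):
  age 6: 0.54 × 6 = 3.2400
  age 7: 0.26 × 39 = 10.1400
  age 8: 0.20 × 5 = 1.0000
  age 9: 0.16 × 5 = 0.8000
  age 10: 0.07 × 20 = 1.4000
  age 11: 0.05 × 39 = 1.9500
  age 12: 0.03 × 16 = 0.4800
R₀ = 3.2400 + 10.1400 + 1.0000 + 0.8000 + 1.4000 + 1.9500 + 0.4800 = 19.0100

19.010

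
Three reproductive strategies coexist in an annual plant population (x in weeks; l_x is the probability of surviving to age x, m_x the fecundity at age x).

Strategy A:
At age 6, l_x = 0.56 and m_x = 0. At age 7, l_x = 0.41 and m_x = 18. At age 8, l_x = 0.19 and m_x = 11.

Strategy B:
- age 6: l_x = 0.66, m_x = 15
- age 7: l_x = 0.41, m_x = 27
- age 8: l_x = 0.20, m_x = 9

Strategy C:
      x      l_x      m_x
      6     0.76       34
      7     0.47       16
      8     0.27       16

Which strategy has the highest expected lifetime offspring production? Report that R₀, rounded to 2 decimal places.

37.68

Strategy A: R₀ = 0.56×0 + 0.41×18 + 0.19×11 = 9.4700
Strategy B: R₀ = 0.66×15 + 0.41×27 + 0.20×9 = 22.7700
Strategy C: R₀ = 0.76×34 + 0.47×16 + 0.27×16 = 37.6800
Highest R₀: strategy C with 37.6800.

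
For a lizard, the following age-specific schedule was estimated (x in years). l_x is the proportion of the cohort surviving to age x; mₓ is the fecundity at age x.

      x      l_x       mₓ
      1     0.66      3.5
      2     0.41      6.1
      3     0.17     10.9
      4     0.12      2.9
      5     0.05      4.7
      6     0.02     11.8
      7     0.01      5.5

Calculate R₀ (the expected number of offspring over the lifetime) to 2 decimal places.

7.54

R₀ = Σ l_x mₓ:
  age 1: 0.66 × 3.5 = 2.3100
  age 2: 0.41 × 6.1 = 2.5010
  age 3: 0.17 × 10.9 = 1.8530
  age 4: 0.12 × 2.9 = 0.3480
  age 5: 0.05 × 4.7 = 0.2350
  age 6: 0.02 × 11.8 = 0.2360
  age 7: 0.01 × 5.5 = 0.0550
R₀ = 2.3100 + 2.5010 + 1.8530 + 0.3480 + 0.2350 + 0.2360 + 0.0550 = 7.5380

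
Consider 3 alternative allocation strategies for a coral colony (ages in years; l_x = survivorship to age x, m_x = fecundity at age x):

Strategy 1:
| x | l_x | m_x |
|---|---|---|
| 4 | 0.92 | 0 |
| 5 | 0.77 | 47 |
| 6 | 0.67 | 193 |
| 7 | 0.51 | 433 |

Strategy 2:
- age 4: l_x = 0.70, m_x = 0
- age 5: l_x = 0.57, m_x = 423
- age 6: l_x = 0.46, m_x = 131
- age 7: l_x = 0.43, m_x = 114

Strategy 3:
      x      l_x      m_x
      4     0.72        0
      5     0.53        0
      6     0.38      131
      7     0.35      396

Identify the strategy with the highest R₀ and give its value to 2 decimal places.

Strategy 1: R₀ = 0.92×0 + 0.77×47 + 0.67×193 + 0.51×433 = 386.3300
Strategy 2: R₀ = 0.70×0 + 0.57×423 + 0.46×131 + 0.43×114 = 350.3900
Strategy 3: R₀ = 0.72×0 + 0.53×0 + 0.38×131 + 0.35×396 = 188.3800
Highest R₀: strategy 1 with 386.3300.

386.33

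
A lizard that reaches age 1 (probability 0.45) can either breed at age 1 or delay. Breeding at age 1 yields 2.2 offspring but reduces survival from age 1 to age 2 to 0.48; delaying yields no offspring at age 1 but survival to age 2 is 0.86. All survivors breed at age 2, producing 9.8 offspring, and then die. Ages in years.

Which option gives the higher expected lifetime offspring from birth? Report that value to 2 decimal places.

3.79

breed at age 1: R₀ = 0.45 × (2.2 + 0.48 × 9.8) = 0.45 × 6.9040 = 3.1068
delay to age 2: R₀ = 0.45 × (0.86 × 9.8) = 0.45 × 8.4280 = 3.7926
Higher: delay to age 2 (3.7926).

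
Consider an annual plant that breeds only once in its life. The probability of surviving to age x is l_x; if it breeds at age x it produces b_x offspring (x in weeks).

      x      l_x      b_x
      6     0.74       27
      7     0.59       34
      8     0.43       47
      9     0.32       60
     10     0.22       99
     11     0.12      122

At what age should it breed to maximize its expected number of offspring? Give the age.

10

Expected offspring if breeding at age x = l_x × b_x:
  age 6: 0.74 × 27 = 19.980
  age 7: 0.59 × 34 = 20.060
  age 8: 0.43 × 47 = 20.210
  age 9: 0.32 × 60 = 19.200
  age 10: 0.22 × 99 = 21.780
  age 11: 0.12 × 122 = 14.640
Maximum at age 10 (21.780).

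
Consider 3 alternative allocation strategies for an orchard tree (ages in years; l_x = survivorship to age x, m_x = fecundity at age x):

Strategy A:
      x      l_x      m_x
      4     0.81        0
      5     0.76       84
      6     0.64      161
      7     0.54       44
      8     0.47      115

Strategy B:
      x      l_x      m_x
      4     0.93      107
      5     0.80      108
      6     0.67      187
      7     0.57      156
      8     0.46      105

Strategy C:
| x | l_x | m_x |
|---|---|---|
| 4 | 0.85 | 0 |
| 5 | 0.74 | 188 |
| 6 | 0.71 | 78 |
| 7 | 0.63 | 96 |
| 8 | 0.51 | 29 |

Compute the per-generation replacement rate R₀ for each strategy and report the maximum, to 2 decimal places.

448.42

Strategy A: R₀ = 0.81×0 + 0.76×84 + 0.64×161 + 0.54×44 + 0.47×115 = 244.6900
Strategy B: R₀ = 0.93×107 + 0.80×108 + 0.67×187 + 0.57×156 + 0.46×105 = 448.4200
Strategy C: R₀ = 0.85×0 + 0.74×188 + 0.71×78 + 0.63×96 + 0.51×29 = 269.7700
Highest R₀: strategy B with 448.4200.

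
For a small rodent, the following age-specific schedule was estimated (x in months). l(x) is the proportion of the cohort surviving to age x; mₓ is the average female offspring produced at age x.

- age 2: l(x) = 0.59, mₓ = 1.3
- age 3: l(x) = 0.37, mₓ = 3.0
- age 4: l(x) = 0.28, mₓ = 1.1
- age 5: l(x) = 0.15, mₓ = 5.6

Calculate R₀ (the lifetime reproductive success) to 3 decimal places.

3.025

R₀ = Σ l(x) mₓ:
  age 2: 0.59 × 1.3 = 0.7670
  age 3: 0.37 × 3.0 = 1.1100
  age 4: 0.28 × 1.1 = 0.3080
  age 5: 0.15 × 5.6 = 0.8400
R₀ = 0.7670 + 1.1100 + 0.3080 + 0.8400 = 3.0250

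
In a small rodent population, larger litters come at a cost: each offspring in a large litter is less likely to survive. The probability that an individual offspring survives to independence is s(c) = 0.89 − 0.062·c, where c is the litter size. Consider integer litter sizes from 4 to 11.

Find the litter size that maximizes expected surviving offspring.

Expected surviving offspring = c × s(c):
  c=4: 4 × 0.642 = 2.568
  c=5: 5 × 0.580 = 2.900
  c=6: 6 × 0.518 = 3.108
  c=7: 7 × 0.456 = 3.192
  c=8: 8 × 0.394 = 3.152
  c=9: 9 × 0.332 = 2.988
  c=10: 10 × 0.270 = 2.700
  c=11: 11 × 0.208 = 2.288
Maximum at c = 7 (3.192 surviving offspring).

7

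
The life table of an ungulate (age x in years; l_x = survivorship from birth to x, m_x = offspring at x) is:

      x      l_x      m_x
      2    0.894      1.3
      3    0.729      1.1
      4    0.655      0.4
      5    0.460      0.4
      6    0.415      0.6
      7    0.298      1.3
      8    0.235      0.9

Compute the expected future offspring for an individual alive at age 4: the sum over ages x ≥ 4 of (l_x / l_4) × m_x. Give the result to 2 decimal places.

l_4 = 0.655. Conditional survival from age 4 to x is l_x / l_4.
  x=4: (0.655/0.655) × 0.4 = 0.4000
  x=5: (0.460/0.655) × 0.4 = 0.2809
  x=6: (0.415/0.655) × 0.6 = 0.3802
  x=7: (0.298/0.655) × 1.3 = 0.5915
  x=8: (0.235/0.655) × 0.9 = 0.3229
Sum = 0.4000 + 0.2809 + 0.3802 + 0.5915 + 0.3229 = 1.9754

1.98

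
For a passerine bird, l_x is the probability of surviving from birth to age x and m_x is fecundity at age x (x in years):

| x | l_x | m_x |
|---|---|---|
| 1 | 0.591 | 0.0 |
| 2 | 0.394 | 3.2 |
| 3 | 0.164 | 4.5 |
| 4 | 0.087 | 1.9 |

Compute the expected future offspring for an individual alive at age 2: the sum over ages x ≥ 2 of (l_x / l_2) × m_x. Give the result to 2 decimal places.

5.49

l_2 = 0.394. Conditional survival from age 2 to x is l_x / l_2.
  x=2: (0.394/0.394) × 3.2 = 3.2000
  x=3: (0.164/0.394) × 4.5 = 1.8731
  x=4: (0.087/0.394) × 1.9 = 0.4195
Sum = 3.2000 + 1.8731 + 0.4195 = 5.4926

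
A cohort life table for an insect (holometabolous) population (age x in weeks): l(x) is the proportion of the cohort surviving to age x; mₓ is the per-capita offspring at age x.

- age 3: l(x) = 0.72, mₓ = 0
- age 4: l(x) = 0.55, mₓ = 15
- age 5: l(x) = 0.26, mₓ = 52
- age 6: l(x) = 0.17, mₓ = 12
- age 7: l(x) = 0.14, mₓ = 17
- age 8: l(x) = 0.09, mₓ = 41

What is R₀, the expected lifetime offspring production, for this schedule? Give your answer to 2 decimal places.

R₀ = Σ l(x) mₓ:
  age 3: 0.72 × 0 = 0.0000
  age 4: 0.55 × 15 = 8.2500
  age 5: 0.26 × 52 = 13.5200
  age 6: 0.17 × 12 = 2.0400
  age 7: 0.14 × 17 = 2.3800
  age 8: 0.09 × 41 = 3.6900
R₀ = 0.0000 + 8.2500 + 13.5200 + 2.0400 + 2.3800 + 3.6900 = 29.8800

29.88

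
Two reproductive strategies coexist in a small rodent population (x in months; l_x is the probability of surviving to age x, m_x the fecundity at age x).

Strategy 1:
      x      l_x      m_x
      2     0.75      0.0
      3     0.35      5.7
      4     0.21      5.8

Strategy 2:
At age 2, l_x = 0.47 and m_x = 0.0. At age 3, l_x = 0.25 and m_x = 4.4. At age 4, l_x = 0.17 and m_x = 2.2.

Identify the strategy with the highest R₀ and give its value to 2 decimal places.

3.21

Strategy 1: R₀ = 0.75×0.0 + 0.35×5.7 + 0.21×5.8 = 3.2130
Strategy 2: R₀ = 0.47×0.0 + 0.25×4.4 + 0.17×2.2 = 1.4740
Highest R₀: strategy 1 with 3.2130.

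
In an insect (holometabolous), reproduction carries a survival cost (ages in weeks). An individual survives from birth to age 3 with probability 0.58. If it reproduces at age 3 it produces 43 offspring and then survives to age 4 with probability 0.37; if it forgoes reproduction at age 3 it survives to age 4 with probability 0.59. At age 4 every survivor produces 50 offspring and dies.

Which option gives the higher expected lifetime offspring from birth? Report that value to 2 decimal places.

35.67

breed at age 3: R₀ = 0.58 × (43 + 0.37 × 50) = 0.58 × 61.5000 = 35.6700
delay to age 4: R₀ = 0.58 × (0.59 × 50) = 0.58 × 29.5000 = 17.1100
Higher: breed at age 3 (35.6700).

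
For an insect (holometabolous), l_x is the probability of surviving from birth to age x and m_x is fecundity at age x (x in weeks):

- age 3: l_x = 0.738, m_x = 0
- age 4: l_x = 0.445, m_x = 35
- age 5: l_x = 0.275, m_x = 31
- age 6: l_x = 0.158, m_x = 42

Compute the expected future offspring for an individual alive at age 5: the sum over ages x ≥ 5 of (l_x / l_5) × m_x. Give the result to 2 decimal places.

l_5 = 0.275. Conditional survival from age 5 to x is l_x / l_5.
  x=5: (0.275/0.275) × 31 = 31.0000
  x=6: (0.158/0.275) × 42 = 24.1309
Sum = 31.0000 + 24.1309 = 55.1309

55.13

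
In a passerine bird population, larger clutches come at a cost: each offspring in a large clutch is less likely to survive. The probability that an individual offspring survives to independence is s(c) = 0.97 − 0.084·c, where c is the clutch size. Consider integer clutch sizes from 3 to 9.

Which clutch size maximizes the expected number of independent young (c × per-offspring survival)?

6

Expected independent young = c × s(c):
  c=3: 3 × 0.718 = 2.154
  c=4: 4 × 0.634 = 2.536
  c=5: 5 × 0.550 = 2.750
  c=6: 6 × 0.466 = 2.796
  c=7: 7 × 0.382 = 2.674
  c=8: 8 × 0.298 = 2.384
  c=9: 9 × 0.214 = 1.926
Maximum at c = 6 (2.796 independent young).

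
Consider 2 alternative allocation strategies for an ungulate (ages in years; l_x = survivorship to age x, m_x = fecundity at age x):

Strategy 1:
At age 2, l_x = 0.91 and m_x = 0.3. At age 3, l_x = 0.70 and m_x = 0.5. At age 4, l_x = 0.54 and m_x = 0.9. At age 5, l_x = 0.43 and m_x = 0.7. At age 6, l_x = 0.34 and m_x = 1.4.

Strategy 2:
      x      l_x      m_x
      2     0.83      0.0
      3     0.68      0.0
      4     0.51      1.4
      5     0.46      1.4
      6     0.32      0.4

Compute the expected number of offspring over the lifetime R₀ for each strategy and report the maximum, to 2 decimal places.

Strategy 1: R₀ = 0.91×0.3 + 0.70×0.5 + 0.54×0.9 + 0.43×0.7 + 0.34×1.4 = 1.8860
Strategy 2: R₀ = 0.83×0.0 + 0.68×0.0 + 0.51×1.4 + 0.46×1.4 + 0.32×0.4 = 1.4860
Highest R₀: strategy 1 with 1.8860.

1.89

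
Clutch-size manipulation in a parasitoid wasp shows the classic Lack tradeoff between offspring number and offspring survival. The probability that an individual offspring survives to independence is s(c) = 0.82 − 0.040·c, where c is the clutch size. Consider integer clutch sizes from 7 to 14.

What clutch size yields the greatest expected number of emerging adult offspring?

10

Expected emerging adult offspring = c × s(c):
  c=7: 7 × 0.540 = 3.780
  c=8: 8 × 0.500 = 4.000
  c=9: 9 × 0.460 = 4.140
  c=10: 10 × 0.420 = 4.200
  c=11: 11 × 0.380 = 4.180
  c=12: 12 × 0.340 = 4.080
  c=13: 13 × 0.300 = 3.900
  c=14: 14 × 0.260 = 3.640
Maximum at c = 10 (4.200 emerging adult offspring).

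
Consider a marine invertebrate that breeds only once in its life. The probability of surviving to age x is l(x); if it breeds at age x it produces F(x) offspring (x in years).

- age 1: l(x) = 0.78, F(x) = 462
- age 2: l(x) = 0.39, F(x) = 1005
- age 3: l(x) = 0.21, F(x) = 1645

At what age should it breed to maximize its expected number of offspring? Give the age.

Expected offspring if breeding at age x = l(x) × F(x):
  age 1: 0.78 × 462 = 360.360
  age 2: 0.39 × 1005 = 391.950
  age 3: 0.21 × 1645 = 345.450
Maximum at age 2 (391.950).

2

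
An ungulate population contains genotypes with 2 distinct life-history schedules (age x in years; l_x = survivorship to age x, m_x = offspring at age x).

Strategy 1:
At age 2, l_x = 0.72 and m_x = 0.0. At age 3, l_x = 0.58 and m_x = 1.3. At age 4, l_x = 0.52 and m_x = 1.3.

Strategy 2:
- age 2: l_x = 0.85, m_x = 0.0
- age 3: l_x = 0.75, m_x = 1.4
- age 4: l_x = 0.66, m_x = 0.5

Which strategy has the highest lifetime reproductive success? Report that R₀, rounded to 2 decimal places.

1.43

Strategy 1: R₀ = 0.72×0.0 + 0.58×1.3 + 0.52×1.3 = 1.4300
Strategy 2: R₀ = 0.85×0.0 + 0.75×1.4 + 0.66×0.5 = 1.3800
Highest R₀: strategy 1 with 1.4300.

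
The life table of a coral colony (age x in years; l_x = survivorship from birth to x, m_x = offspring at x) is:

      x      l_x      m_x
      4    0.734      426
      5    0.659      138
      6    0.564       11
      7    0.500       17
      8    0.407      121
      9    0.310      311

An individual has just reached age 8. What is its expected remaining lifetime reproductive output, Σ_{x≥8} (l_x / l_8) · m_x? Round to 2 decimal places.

l_8 = 0.407. Conditional survival from age 8 to x is l_x / l_8.
  x=8: (0.407/0.407) × 121 = 121.0000
  x=9: (0.310/0.407) × 311 = 236.8796
Sum = 121.0000 + 236.8796 = 357.8796

357.88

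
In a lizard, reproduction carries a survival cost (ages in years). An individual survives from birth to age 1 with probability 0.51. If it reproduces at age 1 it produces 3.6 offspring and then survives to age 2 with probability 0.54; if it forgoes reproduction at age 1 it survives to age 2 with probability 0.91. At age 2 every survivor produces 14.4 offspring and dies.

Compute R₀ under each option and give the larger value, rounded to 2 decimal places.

6.68

breed at age 1: R₀ = 0.51 × (3.6 + 0.54 × 14.4) = 0.51 × 11.3760 = 5.8018
delay to age 2: R₀ = 0.51 × (0.91 × 14.4) = 0.51 × 13.1040 = 6.6830
Higher: delay to age 2 (6.6830).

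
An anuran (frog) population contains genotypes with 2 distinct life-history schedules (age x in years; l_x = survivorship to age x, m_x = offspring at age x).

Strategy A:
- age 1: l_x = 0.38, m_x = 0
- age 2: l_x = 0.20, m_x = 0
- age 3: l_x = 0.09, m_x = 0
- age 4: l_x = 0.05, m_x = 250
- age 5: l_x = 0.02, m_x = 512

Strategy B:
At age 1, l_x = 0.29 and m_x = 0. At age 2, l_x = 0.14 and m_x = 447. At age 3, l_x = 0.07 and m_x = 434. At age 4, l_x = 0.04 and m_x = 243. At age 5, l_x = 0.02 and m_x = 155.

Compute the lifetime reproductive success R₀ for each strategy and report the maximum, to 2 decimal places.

Strategy A: R₀ = 0.38×0 + 0.20×0 + 0.09×0 + 0.05×250 + 0.02×512 = 22.7400
Strategy B: R₀ = 0.29×0 + 0.14×447 + 0.07×434 + 0.04×243 + 0.02×155 = 105.7800
Highest R₀: strategy B with 105.7800.

105.78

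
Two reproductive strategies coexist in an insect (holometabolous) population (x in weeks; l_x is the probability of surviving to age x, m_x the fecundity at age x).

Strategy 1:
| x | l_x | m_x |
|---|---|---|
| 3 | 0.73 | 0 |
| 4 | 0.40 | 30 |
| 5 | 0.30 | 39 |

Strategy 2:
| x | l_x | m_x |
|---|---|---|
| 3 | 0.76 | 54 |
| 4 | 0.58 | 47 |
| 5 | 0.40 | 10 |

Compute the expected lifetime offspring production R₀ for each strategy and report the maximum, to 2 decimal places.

Strategy 1: R₀ = 0.73×0 + 0.40×30 + 0.30×39 = 23.7000
Strategy 2: R₀ = 0.76×54 + 0.58×47 + 0.40×10 = 72.3000
Highest R₀: strategy 2 with 72.3000.

72.30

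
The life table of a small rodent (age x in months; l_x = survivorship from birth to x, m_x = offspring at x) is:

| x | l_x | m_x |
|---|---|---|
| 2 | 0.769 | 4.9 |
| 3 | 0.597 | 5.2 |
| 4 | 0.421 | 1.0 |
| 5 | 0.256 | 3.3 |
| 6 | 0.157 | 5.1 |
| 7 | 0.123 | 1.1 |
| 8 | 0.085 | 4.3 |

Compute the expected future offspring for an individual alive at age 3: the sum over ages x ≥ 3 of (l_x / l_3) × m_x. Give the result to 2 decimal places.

l_3 = 0.597. Conditional survival from age 3 to x is l_x / l_3.
  x=3: (0.597/0.597) × 5.2 = 5.2000
  x=4: (0.421/0.597) × 1.0 = 0.7052
  x=5: (0.256/0.597) × 3.3 = 1.4151
  x=6: (0.157/0.597) × 5.1 = 1.3412
  x=7: (0.123/0.597) × 1.1 = 0.2266
  x=8: (0.085/0.597) × 4.3 = 0.6122
Sum = 5.2000 + 0.7052 + 1.4151 + 1.3412 + 0.2266 + 0.6122 = 9.5003

9.50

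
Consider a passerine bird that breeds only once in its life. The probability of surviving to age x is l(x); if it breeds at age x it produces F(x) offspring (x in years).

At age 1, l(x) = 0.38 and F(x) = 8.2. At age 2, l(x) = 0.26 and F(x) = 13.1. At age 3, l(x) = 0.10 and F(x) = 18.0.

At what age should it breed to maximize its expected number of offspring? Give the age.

2

Expected offspring if breeding at age x = l(x) × F(x):
  age 1: 0.38 × 8.2 = 3.116
  age 2: 0.26 × 13.1 = 3.406
  age 3: 0.10 × 18.0 = 1.800
Maximum at age 2 (3.406).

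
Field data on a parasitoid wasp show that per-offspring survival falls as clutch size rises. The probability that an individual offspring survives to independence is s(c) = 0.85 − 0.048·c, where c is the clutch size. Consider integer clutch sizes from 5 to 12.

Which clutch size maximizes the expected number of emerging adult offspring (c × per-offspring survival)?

9

Expected emerging adult offspring = c × s(c):
  c=5: 5 × 0.610 = 3.050
  c=6: 6 × 0.562 = 3.372
  c=7: 7 × 0.514 = 3.598
  c=8: 8 × 0.466 = 3.728
  c=9: 9 × 0.418 = 3.762
  c=10: 10 × 0.370 = 3.700
  c=11: 11 × 0.322 = 3.542
  c=12: 12 × 0.274 = 3.288
Maximum at c = 9 (3.762 emerging adult offspring).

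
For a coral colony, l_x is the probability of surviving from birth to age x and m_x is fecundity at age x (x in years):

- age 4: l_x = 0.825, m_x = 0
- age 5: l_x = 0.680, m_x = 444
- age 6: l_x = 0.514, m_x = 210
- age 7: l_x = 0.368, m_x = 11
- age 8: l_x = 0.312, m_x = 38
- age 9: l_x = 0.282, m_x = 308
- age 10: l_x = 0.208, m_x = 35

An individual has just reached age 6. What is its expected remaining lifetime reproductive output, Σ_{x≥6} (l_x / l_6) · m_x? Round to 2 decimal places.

424.09

l_6 = 0.514. Conditional survival from age 6 to x is l_x / l_6.
  x=6: (0.514/0.514) × 210 = 210.0000
  x=7: (0.368/0.514) × 11 = 7.8755
  x=8: (0.312/0.514) × 38 = 23.0661
  x=9: (0.282/0.514) × 308 = 168.9805
  x=10: (0.208/0.514) × 35 = 14.1634
Sum = 210.0000 + 7.8755 + 23.0661 + 168.9805 + 14.1634 = 424.0856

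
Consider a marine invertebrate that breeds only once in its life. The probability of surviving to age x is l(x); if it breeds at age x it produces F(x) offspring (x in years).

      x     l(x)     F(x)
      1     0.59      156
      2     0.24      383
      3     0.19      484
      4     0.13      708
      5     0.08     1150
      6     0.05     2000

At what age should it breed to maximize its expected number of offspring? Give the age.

Expected offspring if breeding at age x = l(x) × F(x):
  age 1: 0.59 × 156 = 92.040
  age 2: 0.24 × 383 = 91.920
  age 3: 0.19 × 484 = 91.960
  age 4: 0.13 × 708 = 92.040
  age 5: 0.08 × 1150 = 92.000
  age 6: 0.05 × 2000 = 100.000
Maximum at age 6 (100.000).

6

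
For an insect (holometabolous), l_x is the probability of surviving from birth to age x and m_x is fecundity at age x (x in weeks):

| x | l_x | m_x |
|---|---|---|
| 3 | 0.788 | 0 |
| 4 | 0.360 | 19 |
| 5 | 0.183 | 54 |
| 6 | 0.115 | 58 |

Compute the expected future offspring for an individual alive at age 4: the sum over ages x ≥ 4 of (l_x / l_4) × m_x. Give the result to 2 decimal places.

l_4 = 0.360. Conditional survival from age 4 to x is l_x / l_4.
  x=4: (0.360/0.360) × 19 = 19.0000
  x=5: (0.183/0.360) × 54 = 27.4500
  x=6: (0.115/0.360) × 58 = 18.5278
Sum = 19.0000 + 27.4500 + 18.5278 = 64.9778

64.98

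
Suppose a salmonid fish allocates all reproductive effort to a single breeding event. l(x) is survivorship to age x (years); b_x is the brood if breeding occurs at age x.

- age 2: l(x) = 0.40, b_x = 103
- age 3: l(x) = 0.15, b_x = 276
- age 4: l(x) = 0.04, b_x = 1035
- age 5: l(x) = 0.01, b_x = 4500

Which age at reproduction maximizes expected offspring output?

5

Expected offspring if breeding at age x = l(x) × b_x:
  age 2: 0.40 × 103 = 41.200
  age 3: 0.15 × 276 = 41.400
  age 4: 0.04 × 1035 = 41.400
  age 5: 0.01 × 4500 = 45.000
Maximum at age 5 (45.000).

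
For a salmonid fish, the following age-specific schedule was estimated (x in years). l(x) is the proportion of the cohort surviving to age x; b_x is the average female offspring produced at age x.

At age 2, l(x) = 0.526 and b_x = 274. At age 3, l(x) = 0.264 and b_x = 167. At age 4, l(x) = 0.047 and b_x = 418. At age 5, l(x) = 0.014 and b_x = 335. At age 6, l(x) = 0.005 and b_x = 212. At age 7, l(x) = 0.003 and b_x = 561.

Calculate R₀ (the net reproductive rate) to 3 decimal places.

R₀ = Σ l(x) b_x:
  age 2: 0.526 × 274 = 144.1240
  age 3: 0.264 × 167 = 44.0880
  age 4: 0.047 × 418 = 19.6460
  age 5: 0.014 × 335 = 4.6900
  age 6: 0.005 × 212 = 1.0600
  age 7: 0.003 × 561 = 1.6830
R₀ = 144.1240 + 44.0880 + 19.6460 + 4.6900 + 1.0600 + 1.6830 = 215.2910

215.291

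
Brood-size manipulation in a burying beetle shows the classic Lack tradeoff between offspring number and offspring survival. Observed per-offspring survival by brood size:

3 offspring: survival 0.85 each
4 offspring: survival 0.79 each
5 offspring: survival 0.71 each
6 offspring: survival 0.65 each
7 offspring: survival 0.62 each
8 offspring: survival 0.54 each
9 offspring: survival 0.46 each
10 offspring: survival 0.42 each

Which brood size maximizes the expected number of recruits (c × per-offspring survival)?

7

Expected recruits = c × s(c):
  c=3: 3 × 0.85 = 2.550
  c=4: 4 × 0.79 = 3.160
  c=5: 5 × 0.71 = 3.550
  c=6: 6 × 0.65 = 3.900
  c=7: 7 × 0.62 = 4.340
  c=8: 8 × 0.54 = 4.320
  c=9: 9 × 0.46 = 4.140
  c=10: 10 × 0.42 = 4.200
Maximum at c = 7 (4.340 recruits).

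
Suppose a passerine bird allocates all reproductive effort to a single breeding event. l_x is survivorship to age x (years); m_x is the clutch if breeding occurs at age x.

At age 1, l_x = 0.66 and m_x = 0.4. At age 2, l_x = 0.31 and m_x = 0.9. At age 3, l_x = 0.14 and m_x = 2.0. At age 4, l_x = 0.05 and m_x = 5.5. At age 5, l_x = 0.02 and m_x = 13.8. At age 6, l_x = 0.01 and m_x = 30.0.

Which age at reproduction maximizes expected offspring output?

6

Expected offspring if breeding at age x = l_x × m_x:
  age 1: 0.66 × 0.4 = 0.264
  age 2: 0.31 × 0.9 = 0.279
  age 3: 0.14 × 2.0 = 0.280
  age 4: 0.05 × 5.5 = 0.275
  age 5: 0.02 × 13.8 = 0.276
  age 6: 0.01 × 30.0 = 0.300
Maximum at age 6 (0.300).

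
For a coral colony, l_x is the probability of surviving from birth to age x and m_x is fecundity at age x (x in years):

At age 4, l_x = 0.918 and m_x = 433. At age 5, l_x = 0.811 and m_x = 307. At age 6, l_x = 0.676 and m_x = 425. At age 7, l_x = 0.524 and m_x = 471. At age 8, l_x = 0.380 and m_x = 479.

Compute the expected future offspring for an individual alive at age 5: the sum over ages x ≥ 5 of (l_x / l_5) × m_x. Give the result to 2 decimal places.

l_5 = 0.811. Conditional survival from age 5 to x is l_x / l_5.
  x=5: (0.811/0.811) × 307 = 307.0000
  x=6: (0.676/0.811) × 425 = 354.2540
  x=7: (0.524/0.811) × 471 = 304.3206
  x=8: (0.380/0.811) × 479 = 224.4390
Sum = 307.0000 + 354.2540 + 304.3206 + 224.4390 = 1190.0136

1190.01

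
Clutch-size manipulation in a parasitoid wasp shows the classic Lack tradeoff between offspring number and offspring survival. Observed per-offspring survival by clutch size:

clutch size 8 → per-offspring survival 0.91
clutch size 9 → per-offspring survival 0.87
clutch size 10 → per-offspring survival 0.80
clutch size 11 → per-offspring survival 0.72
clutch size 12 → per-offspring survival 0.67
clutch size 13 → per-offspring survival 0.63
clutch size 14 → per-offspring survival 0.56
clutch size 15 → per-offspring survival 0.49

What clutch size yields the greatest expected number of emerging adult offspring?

13

Expected emerging adult offspring = c × s(c):
  c=8: 8 × 0.91 = 7.280
  c=9: 9 × 0.87 = 7.830
  c=10: 10 × 0.80 = 8.000
  c=11: 11 × 0.72 = 7.920
  c=12: 12 × 0.67 = 8.040
  c=13: 13 × 0.63 = 8.190
  c=14: 14 × 0.56 = 7.840
  c=15: 15 × 0.49 = 7.350
Maximum at c = 13 (8.190 emerging adult offspring).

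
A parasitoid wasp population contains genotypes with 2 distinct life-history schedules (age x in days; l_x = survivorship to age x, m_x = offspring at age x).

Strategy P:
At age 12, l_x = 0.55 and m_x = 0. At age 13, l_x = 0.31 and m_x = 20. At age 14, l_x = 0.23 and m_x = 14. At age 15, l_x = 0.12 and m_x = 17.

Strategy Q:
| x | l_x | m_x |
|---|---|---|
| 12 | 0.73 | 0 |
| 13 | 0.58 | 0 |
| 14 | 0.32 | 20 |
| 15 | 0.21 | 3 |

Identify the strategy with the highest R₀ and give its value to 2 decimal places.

11.46

Strategy P: R₀ = 0.55×0 + 0.31×20 + 0.23×14 + 0.12×17 = 11.4600
Strategy Q: R₀ = 0.73×0 + 0.58×0 + 0.32×20 + 0.21×3 = 7.0300
Highest R₀: strategy P with 11.4600.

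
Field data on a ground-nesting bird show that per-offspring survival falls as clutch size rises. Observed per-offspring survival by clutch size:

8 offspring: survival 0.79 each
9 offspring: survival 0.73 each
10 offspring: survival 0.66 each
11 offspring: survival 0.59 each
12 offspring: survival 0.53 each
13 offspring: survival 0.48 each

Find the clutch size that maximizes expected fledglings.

Expected fledglings = c × s(c):
  c=8: 8 × 0.79 = 6.320
  c=9: 9 × 0.73 = 6.570
  c=10: 10 × 0.66 = 6.600
  c=11: 11 × 0.59 = 6.490
  c=12: 12 × 0.53 = 6.360
  c=13: 13 × 0.48 = 6.240
Maximum at c = 10 (6.600 fledglings).

10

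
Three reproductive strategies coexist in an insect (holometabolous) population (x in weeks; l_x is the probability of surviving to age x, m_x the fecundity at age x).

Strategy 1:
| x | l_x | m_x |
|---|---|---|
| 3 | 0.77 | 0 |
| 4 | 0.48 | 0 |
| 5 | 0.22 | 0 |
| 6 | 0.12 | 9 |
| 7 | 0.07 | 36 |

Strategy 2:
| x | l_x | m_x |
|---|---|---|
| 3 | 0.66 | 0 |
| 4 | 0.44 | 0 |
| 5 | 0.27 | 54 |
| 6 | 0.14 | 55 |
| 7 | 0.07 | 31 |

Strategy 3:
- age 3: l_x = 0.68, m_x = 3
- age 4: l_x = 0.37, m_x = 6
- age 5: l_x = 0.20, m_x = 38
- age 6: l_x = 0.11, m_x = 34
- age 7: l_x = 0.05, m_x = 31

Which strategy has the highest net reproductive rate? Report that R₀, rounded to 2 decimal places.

Strategy 1: R₀ = 0.77×0 + 0.48×0 + 0.22×0 + 0.12×9 + 0.07×36 = 3.6000
Strategy 2: R₀ = 0.66×0 + 0.44×0 + 0.27×54 + 0.14×55 + 0.07×31 = 24.4500
Strategy 3: R₀ = 0.68×3 + 0.37×6 + 0.20×38 + 0.11×34 + 0.05×31 = 17.1500
Highest R₀: strategy 2 with 24.4500.

24.45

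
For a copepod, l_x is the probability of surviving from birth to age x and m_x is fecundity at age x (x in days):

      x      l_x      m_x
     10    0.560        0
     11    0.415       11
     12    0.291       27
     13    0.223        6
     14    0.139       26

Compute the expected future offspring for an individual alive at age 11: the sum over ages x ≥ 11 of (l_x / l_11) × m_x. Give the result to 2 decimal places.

41.87

l_11 = 0.415. Conditional survival from age 11 to x is l_x / l_11.
  x=11: (0.415/0.415) × 11 = 11.0000
  x=12: (0.291/0.415) × 27 = 18.9325
  x=13: (0.223/0.415) × 6 = 3.2241
  x=14: (0.139/0.415) × 26 = 8.7084
Sum = 11.0000 + 18.9325 + 3.2241 + 8.7084 = 41.8651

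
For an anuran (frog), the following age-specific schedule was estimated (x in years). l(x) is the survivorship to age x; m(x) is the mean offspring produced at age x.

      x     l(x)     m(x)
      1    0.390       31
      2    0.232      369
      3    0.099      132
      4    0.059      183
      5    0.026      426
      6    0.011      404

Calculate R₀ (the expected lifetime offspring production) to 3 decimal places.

137.083

R₀ = Σ l(x) m(x):
  age 1: 0.390 × 31 = 12.0900
  age 2: 0.232 × 369 = 85.6080
  age 3: 0.099 × 132 = 13.0680
  age 4: 0.059 × 183 = 10.7970
  age 5: 0.026 × 426 = 11.0760
  age 6: 0.011 × 404 = 4.4440
R₀ = 12.0900 + 85.6080 + 13.0680 + 10.7970 + 11.0760 + 4.4440 = 137.0830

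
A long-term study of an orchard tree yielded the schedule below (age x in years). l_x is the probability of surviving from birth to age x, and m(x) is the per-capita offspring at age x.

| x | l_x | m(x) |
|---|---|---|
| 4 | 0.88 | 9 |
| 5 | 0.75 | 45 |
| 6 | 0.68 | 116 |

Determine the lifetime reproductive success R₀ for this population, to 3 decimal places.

R₀ = Σ l_x m(x):
  age 4: 0.88 × 9 = 7.9200
  age 5: 0.75 × 45 = 33.7500
  age 6: 0.68 × 116 = 78.8800
R₀ = 7.9200 + 33.7500 + 78.8800 = 120.5500

120.550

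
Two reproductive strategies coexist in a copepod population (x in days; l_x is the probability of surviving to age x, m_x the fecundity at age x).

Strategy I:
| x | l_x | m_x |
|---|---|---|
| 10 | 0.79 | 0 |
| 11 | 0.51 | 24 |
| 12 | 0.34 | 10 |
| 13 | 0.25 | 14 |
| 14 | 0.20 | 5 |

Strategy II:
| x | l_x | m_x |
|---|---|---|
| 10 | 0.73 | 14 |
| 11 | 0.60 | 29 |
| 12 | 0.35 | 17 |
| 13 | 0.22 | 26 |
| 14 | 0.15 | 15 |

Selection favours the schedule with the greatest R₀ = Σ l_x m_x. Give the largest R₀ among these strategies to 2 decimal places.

41.54

Strategy I: R₀ = 0.79×0 + 0.51×24 + 0.34×10 + 0.25×14 + 0.20×5 = 20.1400
Strategy II: R₀ = 0.73×14 + 0.60×29 + 0.35×17 + 0.22×26 + 0.15×15 = 41.5400
Highest R₀: strategy II with 41.5400.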